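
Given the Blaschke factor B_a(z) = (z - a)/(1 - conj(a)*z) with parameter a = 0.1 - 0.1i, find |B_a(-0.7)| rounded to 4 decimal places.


Step 1: Numerator z0 - a = -0.7 - (0.1 - 0.1i) = -0.8 + 0.1i
Step 2: Denominator 1 - conj(a)*z0 = 1 - (0.1 + 0.1i)*(-0.7) = 1.07 + 0.07i
Step 3: |z0 - a|^2 = (-0.8)^2 + 0.1^2 = 0.65; |1 - conj(a)*z0|^2 = 1.07^2 + 0.07^2 = 1.1498
Step 4: |B_a(-0.7)| = sqrt(0.65 / 1.1498) = sqrt(0.565316)
Step 5: = 0.7519

0.7519


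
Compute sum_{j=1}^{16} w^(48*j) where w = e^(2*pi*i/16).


Step 1: The sum sum_{j=1}^{n} w^(k*j) equals n if n | k, else 0.
Step 2: Here n = 16, k = 48
Step 3: Does n divide k? 16 | 48 -> True
Step 4: Sum = 16

16


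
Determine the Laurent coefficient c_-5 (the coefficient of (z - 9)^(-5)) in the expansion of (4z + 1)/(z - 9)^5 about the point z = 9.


Step 1: Write the numerator in powers of (z - 9): 4z + 1 = 4(z - 9) + (4*9 + 1) = 4(z - 9) + 37
Step 2: Divide by (z - 9)^5: f(z) = 37(z - 9)^(-5) + 4(z - 9)^(-4)
Step 3: This finite sum is the Laurent series of f about z = 9.
Step 4: Coefficient of (z - 9)^(-5) = 4*9 + 1 = 37

37


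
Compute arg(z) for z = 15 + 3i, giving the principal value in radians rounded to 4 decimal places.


Step 1: z = 15 + 3i
Step 2: arg(z) = atan2(3, 15)
Step 3: arg(z) = 0.1974

0.1974


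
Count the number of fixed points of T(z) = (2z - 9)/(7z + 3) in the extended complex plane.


Step 1: Fixed points satisfy T(z) = z
Step 2: 7z^2 + z + 9 = 0
Step 3: Discriminant = 1^2 - 4*7*9 = -251
Step 4: Number of fixed points = 2

2


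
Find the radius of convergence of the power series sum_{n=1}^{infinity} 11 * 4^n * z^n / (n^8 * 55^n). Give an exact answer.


Step 1: General term a_n = 11 * 4^n / (n^8 * 55^n)
Step 2: By the root test, |a_n|^(1/n) = 11^(1/n) * 4 / (n^(8/n) * 55) -> 4/55 as n -> infinity (since 11^(1/n) -> 1 and n^(8/n) -> 1)
Step 3: R = 1/lim|a_n|^(1/n) = 55/4

55/4


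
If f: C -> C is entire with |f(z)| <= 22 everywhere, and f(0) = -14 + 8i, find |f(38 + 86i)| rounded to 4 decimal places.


Step 1: By Liouville's theorem, a bounded entire function is constant.
Step 2: f(z) = f(0) = -14 + 8i for all z.
Step 3: |f(w)| = |-14 + 8i| = sqrt(196 + 64)
Step 4: = 16.1245

16.1245


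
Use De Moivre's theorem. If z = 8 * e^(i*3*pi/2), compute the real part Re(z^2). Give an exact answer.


Step 1: By De Moivre's theorem, z^2 = 8^2 * e^(i*2*3*pi/2) = 64 * (cos(3*pi) + i*sin(3*pi))
Step 2: |z|^2 = 8^2 = 64
Step 3: Reduce the angle mod 2*pi: 3*pi - 2*pi = pi
Step 4: cos(pi) = -1
Step 5: Re(z^2) = 64 * (-1) = -64

-64


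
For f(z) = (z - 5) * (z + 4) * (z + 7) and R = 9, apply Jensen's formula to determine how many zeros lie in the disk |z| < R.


Jensen's formula: (1/2pi)*integral log|f(Re^it)|dt = log|f(0)| + sum_{|a_k|<R} log(R/|a_k|)
Step 1: f(0) = (-5) * 4 * 7 = -140
Step 2: log|f(0)| = log|5| + log|-4| + log|-7| = 4.9416
Step 3: Zeros inside |z| < 9: 5, -4, -7
Step 4: Jensen sum = log(9/5) + log(9/4) + log(9/7) = 1.65
Step 5: n(R) = number of terms in the Jensen sum = count of zeros inside |z| < 9 = 3

3


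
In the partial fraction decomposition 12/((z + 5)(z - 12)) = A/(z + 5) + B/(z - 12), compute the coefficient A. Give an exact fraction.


Step 1: Multiply both sides by (z + 5) and set z = -5
Step 2: A = 12 / (-5 - 12)
Step 3: A = 12 / (-17)
Step 4: A = -12/17

-12/17


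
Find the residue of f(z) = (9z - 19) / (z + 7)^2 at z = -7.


Step 1: Pole of order 2 at z = -7
Step 2: Res = lim d/dz [(z + 7)^2 * f(z)] as z -> -7
Step 3: (z + 7)^2 * f(z) = 9z - 19
Step 4: d/dz[9z - 19] = 9

9


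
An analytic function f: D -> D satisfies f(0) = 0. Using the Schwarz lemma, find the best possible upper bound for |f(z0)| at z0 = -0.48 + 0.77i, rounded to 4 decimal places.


Step 1: Schwarz lemma: if f: D -> D is analytic with f(0) = 0, then |f(z)| <= |z| for all z in D, and this is sharp (f(z) = z).
Step 2: |z0|^2 = (-0.48)^2 + 0.77^2 = 0.8233
Step 3: |z0| = sqrt(0.8233) = 0.907359
Step 4: Best bound = |z0| = 0.9074

0.9074


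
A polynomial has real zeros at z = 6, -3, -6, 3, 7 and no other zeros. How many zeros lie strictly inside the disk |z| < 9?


Step 1: Check each root:
  z = 6: |6| = 6 < 9
  z = -3: |-3| = 3 < 9
  z = -6: |-6| = 6 < 9
  z = 3: |3| = 3 < 9
  z = 7: |7| = 7 < 9
Step 2: Count = 5

5


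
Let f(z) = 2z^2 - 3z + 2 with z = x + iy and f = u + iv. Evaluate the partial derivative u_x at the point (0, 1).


Step 1: f(z) = 2(x+iy)^2 - 3(x+iy) + 2
Step 2: u = 2(x^2 - y^2) - 3x + 2
Step 3: u_x = 4x - 3
Step 4: At (0, 1): u_x = 0 - 3 = -3

-3


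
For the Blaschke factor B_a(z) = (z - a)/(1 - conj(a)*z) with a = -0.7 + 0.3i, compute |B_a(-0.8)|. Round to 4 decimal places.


Step 1: Numerator z0 - a = -0.8 - (-0.7 + 0.3i) = -0.1 - 0.3i
Step 2: Denominator 1 - conj(a)*z0 = 1 - (-0.7 - 0.3i)*(-0.8) = 0.44 - 0.24i
Step 3: |z0 - a|^2 = (-0.1)^2 + (-0.3)^2 = 0.1; |1 - conj(a)*z0|^2 = 0.44^2 + (-0.24)^2 = 0.2512
Step 4: |B_a(-0.8)| = sqrt(0.1 / 0.2512) = sqrt(0.398089)
Step 5: = 0.6309

0.6309


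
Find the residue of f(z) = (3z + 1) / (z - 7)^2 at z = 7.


Step 1: Pole of order 2 at z = 7
Step 2: Res = lim d/dz [(z - 7)^2 * f(z)] as z -> 7
Step 3: (z - 7)^2 * f(z) = 3z + 1
Step 4: d/dz[3z + 1] = 3

3


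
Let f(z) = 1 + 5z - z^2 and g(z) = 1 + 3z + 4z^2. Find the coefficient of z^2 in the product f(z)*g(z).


Step 1: z^2 term in f*g comes from: (1)*(4z^2) + (5z)*(3z) + (-z^2)*(1)
Step 2: = 4 + 15 - 1
Step 3: = 18

18


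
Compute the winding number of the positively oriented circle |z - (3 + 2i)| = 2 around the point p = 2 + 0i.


Step 1: Center c = (3, 2), radius = 2
Step 2: |p - c|^2 = (-1)^2 + (-2)^2 = 5
Step 3: r^2 = 4
Step 4: |p-c| > r so winding number = 0

0


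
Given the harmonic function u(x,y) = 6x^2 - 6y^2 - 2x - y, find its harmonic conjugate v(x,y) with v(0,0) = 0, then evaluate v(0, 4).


Step 1: v_x = -u_y = 12y + 1
Step 2: v_y = u_x = 12x - 2
Step 3: v = 12xy + x - 2y + C
Step 4: v(0,0) = 0 => C = 0
Step 5: v(0, 4) = -8

-8


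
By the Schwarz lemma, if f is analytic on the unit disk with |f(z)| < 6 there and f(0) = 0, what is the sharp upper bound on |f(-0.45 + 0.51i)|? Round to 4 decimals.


Step 1: g = f/6 maps D -> D with g(0) = 0, so by the Schwarz lemma |g(z)| <= |z|, i.e. |f(z)| <= 6|z|; this is sharp (f(z) = 6z).
Step 2: |z0|^2 = (-0.45)^2 + 0.51^2 = 0.4626
Step 3: |z0| = sqrt(0.4626) = 0.680147
Step 4: Best bound = 6 * |z0| = 6 * 0.680147 = 4.0809

4.0809


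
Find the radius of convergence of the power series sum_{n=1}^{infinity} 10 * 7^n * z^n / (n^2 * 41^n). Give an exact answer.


Step 1: General term a_n = 10 * 7^n / (n^2 * 41^n)
Step 2: By the root test, |a_n|^(1/n) = 10^(1/n) * 7 / (n^(2/n) * 41) -> 7/41 as n -> infinity (since 10^(1/n) -> 1 and n^(2/n) -> 1)
Step 3: R = 1/lim|a_n|^(1/n) = 41/7

41/7


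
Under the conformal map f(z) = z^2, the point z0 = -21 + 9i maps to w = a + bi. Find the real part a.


Step 1: z0 = -21 + 9i
Step 2: z0^2 = (-21)^2 - 9^2 - 378i
Step 3: real part = 441 - 81 = 360

360


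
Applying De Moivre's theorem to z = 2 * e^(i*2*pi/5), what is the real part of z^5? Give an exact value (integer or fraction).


Step 1: By De Moivre's theorem, z^5 = 2^5 * e^(i*5*2*pi/5) = 32 * (cos(2*pi) + i*sin(2*pi))
Step 2: |z|^5 = 2^5 = 32
Step 3: Reduce the angle mod 2*pi: 2*pi - 2*pi = 0
Step 4: cos(0) = 1
Step 5: Re(z^5) = 32 * 1 = 32

32


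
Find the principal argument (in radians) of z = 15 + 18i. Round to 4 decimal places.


Step 1: z = 15 + 18i
Step 2: arg(z) = atan2(18, 15)
Step 3: arg(z) = 0.8761

0.8761


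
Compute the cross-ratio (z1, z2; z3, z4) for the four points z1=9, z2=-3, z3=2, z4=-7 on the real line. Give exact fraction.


Step 1: (z1-z3)(z2-z4) = 7 * 4 = 28
Step 2: (z1-z4)(z2-z3) = 16 * (-5) = -80
Step 3: Cross-ratio = -28/80 = -7/20

-7/20


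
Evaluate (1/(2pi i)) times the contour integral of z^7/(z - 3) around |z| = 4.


Step 1: f(z) = z^7, a = 3 is inside |z| = 4
Step 2: By Cauchy integral formula: (1/(2pi*i)) * integral = f(a)
Step 3: f(3) = 3^7 = 2187

2187


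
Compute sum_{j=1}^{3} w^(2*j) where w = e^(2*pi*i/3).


Step 1: The sum sum_{j=1}^{n} w^(k*j) equals n if n | k, else 0.
Step 2: Here n = 3, k = 2
Step 3: Does n divide k? 3 | 2 -> False
Step 4: Sum = 0

0


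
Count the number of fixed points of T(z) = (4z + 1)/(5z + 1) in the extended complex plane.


Step 1: Fixed points satisfy T(z) = z
Step 2: 5z^2 - 3z - 1 = 0
Step 3: Discriminant = (-3)^2 - 4*5*(-1) = 29
Step 4: Number of fixed points = 2

2


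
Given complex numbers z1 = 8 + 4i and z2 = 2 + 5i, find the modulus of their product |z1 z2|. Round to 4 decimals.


Step 1: |z1| = sqrt(8^2 + 4^2) = sqrt(80)
Step 2: |z2| = sqrt(2^2 + 5^2) = sqrt(29)
Step 3: |z1*z2| = |z1|*|z2| = sqrt(80) * sqrt(29) = sqrt(80 * 29) = sqrt(2320)
Step 4: = 48.1664

48.1664


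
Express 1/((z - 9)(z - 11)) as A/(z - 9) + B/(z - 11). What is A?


Step 1: Multiply both sides by (z - 9) and set z = 9
Step 2: A = 1 / (9 - 11)
Step 3: A = 1 / (-2)
Step 4: A = -1/2

-1/2


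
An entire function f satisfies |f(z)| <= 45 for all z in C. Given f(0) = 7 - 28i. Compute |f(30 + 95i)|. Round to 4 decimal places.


Step 1: By Liouville's theorem, a bounded entire function is constant.
Step 2: f(z) = f(0) = 7 - 28i for all z.
Step 3: |f(w)| = |7 - 28i| = sqrt(49 + 784)
Step 4: = 28.8617

28.8617


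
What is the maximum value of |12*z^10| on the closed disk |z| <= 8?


Step 1: On |z| = 8, |f(z)| = 12 * |z|^10 = 12 * 8^10
Step 2: By maximum modulus principle, maximum is on boundary.
Step 3: Maximum = 12 * 1073741824 = 12884901888

12884901888


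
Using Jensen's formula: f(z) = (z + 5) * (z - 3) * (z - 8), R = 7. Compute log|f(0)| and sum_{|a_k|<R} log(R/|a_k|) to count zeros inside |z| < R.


Jensen's formula: (1/2pi)*integral log|f(Re^it)|dt = log|f(0)| + sum_{|a_k|<R} log(R/|a_k|)
Step 1: f(0) = 5 * (-3) * (-8) = 120
Step 2: log|f(0)| = log|-5| + log|3| + log|8| = 4.7875
Step 3: Zeros inside |z| < 7: -5, 3
Step 4: Jensen sum = log(7/5) + log(7/3) = 1.1838
Step 5: n(R) = number of terms in the Jensen sum = count of zeros inside |z| < 7 = 2

2


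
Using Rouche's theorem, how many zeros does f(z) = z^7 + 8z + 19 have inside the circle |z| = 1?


Step 1: On |z| = 1 the three terms have sizes |z^7| = 1^7 = 1, |8z| = 8*1 = 8, |19| = 19
Step 2: The dominant term is g(z) = 19; let h(z) = z^7 + 8z so f = g + h
Step 3: On |z| = 1: |g| = 19 and |h| <= 1 + 8 = 9
Step 4: Since 19 > 9, |h| < |g| on |z| = 1, so by Rouche f has the same number of zeros as g inside |z| < 1
Step 5: g(z) = 19 is a nonzero constant with no zeros inside |z| < 1. Answer = 0

0


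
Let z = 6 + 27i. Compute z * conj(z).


Step 1: conj(z) = 6 - 27i
Step 2: z * conj(z) = 6^2 + 27^2
Step 3: = 36 + 729 = 765

765


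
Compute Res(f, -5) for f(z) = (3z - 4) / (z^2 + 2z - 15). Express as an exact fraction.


Step 1: Q(z) = z^2 + 2z - 15 = (z + 5)(z - 3)
Step 2: Q'(z) = 2z + 2
Step 3: Q'(-5) = -8, P(-5) = -19
Step 4: Res = P(-5)/Q'(-5) = -19/(-8) = 19/8

19/8


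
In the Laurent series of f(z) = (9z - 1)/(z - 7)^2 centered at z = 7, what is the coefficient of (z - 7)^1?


Step 1: Write the numerator in powers of (z - 7): 9z - 1 = 9(z - 7) + (9*7 - 1) = 9(z - 7) + 62
Step 2: Divide by (z - 7)^2: f(z) = 62(z - 7)^(-2) + 9(z - 7)^(-1)
Step 3: This finite sum is the Laurent series of f about z = 7.
Step 4: Only the powers -2 and -1 appear, so the coefficient of (z - 7)^1 = 0

0


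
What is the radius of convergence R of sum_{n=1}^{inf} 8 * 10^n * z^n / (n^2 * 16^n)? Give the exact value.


Step 1: General term a_n = 8 * 10^n / (n^2 * 16^n)
Step 2: By the root test, |a_n|^(1/n) = 8^(1/n) * 10 / (n^(2/n) * 16) -> 10/16 as n -> infinity (since 8^(1/n) -> 1 and n^(2/n) -> 1)
Step 3: R = 1/lim|a_n|^(1/n) = 16/10 = 8/5

8/5


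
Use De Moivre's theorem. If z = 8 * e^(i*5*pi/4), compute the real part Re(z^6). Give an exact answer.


Step 1: By De Moivre's theorem, z^6 = 8^6 * e^(i*6*5*pi/4) = 262144 * (cos(15*pi/2) + i*sin(15*pi/2))
Step 2: |z|^6 = 8^6 = 262144
Step 3: Reduce the angle mod 2*pi: 15*pi/2 - 6*pi = 3*pi/2
Step 4: cos(3*pi/2) = 0
Step 5: Re(z^6) = 262144 * 0 = 0

0


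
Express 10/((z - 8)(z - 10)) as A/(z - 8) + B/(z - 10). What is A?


Step 1: Multiply both sides by (z - 8) and set z = 8
Step 2: A = 10 / (8 - 10)
Step 3: A = 10 / (-2)
Step 4: A = -5

-5


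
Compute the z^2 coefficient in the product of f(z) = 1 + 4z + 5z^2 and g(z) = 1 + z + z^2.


Step 1: z^2 term in f*g comes from: (1)*(z^2) + (4z)*(z) + (5z^2)*(1)
Step 2: = 1 + 4 + 5
Step 3: = 10

10


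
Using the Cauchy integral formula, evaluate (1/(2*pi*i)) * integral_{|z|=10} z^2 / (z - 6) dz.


Step 1: f(z) = z^2, a = 6 is inside |z| = 10
Step 2: By Cauchy integral formula: (1/(2pi*i)) * integral = f(a)
Step 3: f(6) = 6^2 = 36

36


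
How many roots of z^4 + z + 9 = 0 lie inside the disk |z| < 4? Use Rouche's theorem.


Step 1: On |z| = 4 the three terms have sizes |z^4| = 4^4 = 256, |z| = 4, |9| = 9
Step 2: The dominant term is g(z) = z^4; let h(z) = z + 9 so f = g + h
Step 3: On |z| = 4: |g| = 256 and |h| <= 4 + 9 = 13
Step 4: Since 256 > 13, |h| < |g| on |z| = 4, so by Rouche f has the same number of zeros as g inside |z| < 4
Step 5: g(z) = z^4 has 4 zeros (all at the origin) inside |z| < 4. Answer = 4

4


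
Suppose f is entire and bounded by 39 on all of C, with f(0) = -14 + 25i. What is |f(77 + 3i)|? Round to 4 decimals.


Step 1: By Liouville's theorem, a bounded entire function is constant.
Step 2: f(z) = f(0) = -14 + 25i for all z.
Step 3: |f(w)| = |-14 + 25i| = sqrt(196 + 625)
Step 4: = 28.6531

28.6531


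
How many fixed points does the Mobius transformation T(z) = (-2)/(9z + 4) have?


Step 1: Fixed points satisfy T(z) = z
Step 2: 9z^2 + 4z + 2 = 0
Step 3: Discriminant = 4^2 - 4*9*2 = -56
Step 4: Number of fixed points = 2

2


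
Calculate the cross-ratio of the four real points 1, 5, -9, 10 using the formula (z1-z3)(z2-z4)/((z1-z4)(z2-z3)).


Step 1: (z1-z3)(z2-z4) = 10 * (-5) = -50
Step 2: (z1-z4)(z2-z3) = (-9) * 14 = -126
Step 3: Cross-ratio = 50/126 = 25/63

25/63


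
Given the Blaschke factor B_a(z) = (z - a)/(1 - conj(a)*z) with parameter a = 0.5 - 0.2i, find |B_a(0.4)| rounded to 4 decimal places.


Step 1: Numerator z0 - a = 0.4 - (0.5 - 0.2i) = -0.1 + 0.2i
Step 2: Denominator 1 - conj(a)*z0 = 1 - (0.5 + 0.2i)*0.4 = 0.8 - 0.08i
Step 3: |z0 - a|^2 = (-0.1)^2 + 0.2^2 = 0.05; |1 - conj(a)*z0|^2 = 0.8^2 + (-0.08)^2 = 0.6464
Step 4: |B_a(0.4)| = sqrt(0.05 / 0.6464) = sqrt(0.077351)
Step 5: = 0.2781

0.2781


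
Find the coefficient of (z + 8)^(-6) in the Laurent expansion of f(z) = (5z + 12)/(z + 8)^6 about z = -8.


Step 1: Write the numerator in powers of (z + 8): 5z + 12 = 5(z + 8) + (5*(-8) + 12) = 5(z + 8) - 28
Step 2: Divide by (z + 8)^6: f(z) = -28(z + 8)^(-6) + 5(z + 8)^(-5)
Step 3: This finite sum is the Laurent series of f about z = -8.
Step 4: Coefficient of (z + 8)^(-6) = 5*(-8) + 12 = -28

-28


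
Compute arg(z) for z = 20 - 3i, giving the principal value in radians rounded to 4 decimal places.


Step 1: z = 20 - 3i
Step 2: arg(z) = atan2(-3, 20)
Step 3: arg(z) = -0.1489

-0.1489


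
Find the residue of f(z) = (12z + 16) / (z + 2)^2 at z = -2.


Step 1: Pole of order 2 at z = -2
Step 2: Res = lim d/dz [(z + 2)^2 * f(z)] as z -> -2
Step 3: (z + 2)^2 * f(z) = 12z + 16
Step 4: d/dz[12z + 16] = 12

12


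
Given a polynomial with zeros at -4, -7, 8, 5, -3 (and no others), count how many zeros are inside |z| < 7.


Step 1: Check each root:
  z = -4: |-4| = 4 < 7
  z = -7: |-7| = 7 >= 7
  z = 8: |8| = 8 >= 7
  z = 5: |5| = 5 < 7
  z = -3: |-3| = 3 < 7
Step 2: Count = 3

3


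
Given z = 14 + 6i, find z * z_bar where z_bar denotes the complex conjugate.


Step 1: conj(z) = 14 - 6i
Step 2: z * conj(z) = 14^2 + 6^2
Step 3: = 196 + 36 = 232

232


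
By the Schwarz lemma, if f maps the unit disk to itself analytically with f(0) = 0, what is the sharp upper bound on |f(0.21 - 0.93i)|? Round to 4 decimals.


Step 1: Schwarz lemma: if f: D -> D is analytic with f(0) = 0, then |f(z)| <= |z| for all z in D, and this is sharp (f(z) = z).
Step 2: |z0|^2 = 0.21^2 + (-0.93)^2 = 0.909
Step 3: |z0| = sqrt(0.909) = 0.953415
Step 4: Best bound = |z0| = 0.9534

0.9534


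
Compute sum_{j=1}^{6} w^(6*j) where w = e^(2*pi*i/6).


Step 1: The sum sum_{j=1}^{n} w^(k*j) equals n if n | k, else 0.
Step 2: Here n = 6, k = 6
Step 3: Does n divide k? 6 | 6 -> True
Step 4: Sum = 6

6


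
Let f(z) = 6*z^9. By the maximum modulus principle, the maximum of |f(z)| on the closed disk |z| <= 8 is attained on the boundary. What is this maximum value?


Step 1: On |z| = 8, |f(z)| = 6 * |z|^9 = 6 * 8^9
Step 2: By maximum modulus principle, maximum is on boundary.
Step 3: Maximum = 6 * 134217728 = 805306368

805306368


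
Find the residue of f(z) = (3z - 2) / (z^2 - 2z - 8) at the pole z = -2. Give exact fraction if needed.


Step 1: Q(z) = z^2 - 2z - 8 = (z + 2)(z - 4)
Step 2: Q'(z) = 2z - 2
Step 3: Q'(-2) = -6, P(-2) = -8
Step 4: Res = P(-2)/Q'(-2) = -8/(-6) = 4/3

4/3


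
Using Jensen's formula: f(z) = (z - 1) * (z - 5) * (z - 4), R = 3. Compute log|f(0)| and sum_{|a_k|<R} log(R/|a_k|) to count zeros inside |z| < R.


Jensen's formula: (1/2pi)*integral log|f(Re^it)|dt = log|f(0)| + sum_{|a_k|<R} log(R/|a_k|)
Step 1: f(0) = (-1) * (-5) * (-4) = -20
Step 2: log|f(0)| = log|1| + log|5| + log|4| = 2.9957
Step 3: Zeros inside |z| < 3: 1
Step 4: Jensen sum = log(3/1) = 1.0986
Step 5: n(R) = number of terms in the Jensen sum = count of zeros inside |z| < 3 = 1

1


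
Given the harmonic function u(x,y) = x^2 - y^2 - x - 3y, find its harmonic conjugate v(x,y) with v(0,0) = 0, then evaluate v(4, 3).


Step 1: v_x = -u_y = 2y + 3
Step 2: v_y = u_x = 2x - 1
Step 3: v = 2xy + 3x - y + C
Step 4: v(0,0) = 0 => C = 0
Step 5: v(4, 3) = 33

33


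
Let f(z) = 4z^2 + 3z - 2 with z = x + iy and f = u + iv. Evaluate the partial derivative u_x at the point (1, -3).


Step 1: f(z) = 4(x+iy)^2 + 3(x+iy) - 2
Step 2: u = 4(x^2 - y^2) + 3x - 2
Step 3: u_x = 8x + 3
Step 4: At (1, -3): u_x = 8 + 3 = 11

11


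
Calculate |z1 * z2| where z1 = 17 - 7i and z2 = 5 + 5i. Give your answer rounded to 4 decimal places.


Step 1: |z1| = sqrt(17^2 + (-7)^2) = sqrt(338)
Step 2: |z2| = sqrt(5^2 + 5^2) = sqrt(50)
Step 3: |z1*z2| = |z1|*|z2| = sqrt(338) * sqrt(50) = sqrt(338 * 50) = sqrt(16900)
Step 4: = 130.0

130.0


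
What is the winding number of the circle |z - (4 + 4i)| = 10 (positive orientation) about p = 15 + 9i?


Step 1: Center c = (4, 4), radius = 10
Step 2: |p - c|^2 = 11^2 + 5^2 = 146
Step 3: r^2 = 100
Step 4: |p-c| > r so winding number = 0

0


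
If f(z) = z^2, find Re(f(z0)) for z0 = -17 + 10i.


Step 1: z0 = -17 + 10i
Step 2: z0^2 = (-17)^2 - 10^2 - 340i
Step 3: real part = 289 - 100 = 189

189


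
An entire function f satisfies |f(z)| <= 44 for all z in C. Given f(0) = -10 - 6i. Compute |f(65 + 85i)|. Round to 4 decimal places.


Step 1: By Liouville's theorem, a bounded entire function is constant.
Step 2: f(z) = f(0) = -10 - 6i for all z.
Step 3: |f(w)| = |-10 - 6i| = sqrt(100 + 36)
Step 4: = 11.6619

11.6619


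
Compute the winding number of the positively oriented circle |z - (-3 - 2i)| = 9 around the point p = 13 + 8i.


Step 1: Center c = (-3, -2), radius = 9
Step 2: |p - c|^2 = 16^2 + 10^2 = 356
Step 3: r^2 = 81
Step 4: |p-c| > r so winding number = 0

0


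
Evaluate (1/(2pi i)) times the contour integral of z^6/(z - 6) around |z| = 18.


Step 1: f(z) = z^6, a = 6 is inside |z| = 18
Step 2: By Cauchy integral formula: (1/(2pi*i)) * integral = f(a)
Step 3: f(6) = 6^6 = 46656

46656


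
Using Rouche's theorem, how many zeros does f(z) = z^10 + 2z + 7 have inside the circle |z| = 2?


Step 1: On |z| = 2 the three terms have sizes |z^10| = 2^10 = 1024, |2z| = 2*2 = 4, |7| = 7
Step 2: The dominant term is g(z) = z^10; let h(z) = 2z + 7 so f = g + h
Step 3: On |z| = 2: |g| = 1024 and |h| <= 4 + 7 = 11
Step 4: Since 1024 > 11, |h| < |g| on |z| = 2, so by Rouche f has the same number of zeros as g inside |z| < 2
Step 5: g(z) = z^10 has 10 zeros (all at the origin) inside |z| < 2. Answer = 10

10


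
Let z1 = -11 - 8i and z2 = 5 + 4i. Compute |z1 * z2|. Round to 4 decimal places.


Step 1: |z1| = sqrt((-11)^2 + (-8)^2) = sqrt(185)
Step 2: |z2| = sqrt(5^2 + 4^2) = sqrt(41)
Step 3: |z1*z2| = |z1|*|z2| = sqrt(185) * sqrt(41) = sqrt(185 * 41) = sqrt(7585)
Step 4: = 87.0919

87.0919


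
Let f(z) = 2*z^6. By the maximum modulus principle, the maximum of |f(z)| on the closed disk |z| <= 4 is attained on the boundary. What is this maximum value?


Step 1: On |z| = 4, |f(z)| = 2 * |z|^6 = 2 * 4^6
Step 2: By maximum modulus principle, maximum is on boundary.
Step 3: Maximum = 2 * 4096 = 8192

8192


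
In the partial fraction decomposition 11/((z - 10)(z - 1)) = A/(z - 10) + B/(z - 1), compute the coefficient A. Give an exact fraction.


Step 1: Multiply both sides by (z - 10) and set z = 10
Step 2: A = 11 / (10 - 1)
Step 3: A = 11 / 9
Step 4: A = 11/9

11/9


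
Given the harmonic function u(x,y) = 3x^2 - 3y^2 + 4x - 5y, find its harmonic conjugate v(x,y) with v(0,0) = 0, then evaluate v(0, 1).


Step 1: v_x = -u_y = 6y + 5
Step 2: v_y = u_x = 6x + 4
Step 3: v = 6xy + 5x + 4y + C
Step 4: v(0,0) = 0 => C = 0
Step 5: v(0, 1) = 4

4


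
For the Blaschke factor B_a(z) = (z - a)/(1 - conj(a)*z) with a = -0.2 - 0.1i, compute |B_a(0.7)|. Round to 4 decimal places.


Step 1: Numerator z0 - a = 0.7 - (-0.2 - 0.1i) = 0.9 + 0.1i
Step 2: Denominator 1 - conj(a)*z0 = 1 - (-0.2 + 0.1i)*0.7 = 1.14 - 0.07i
Step 3: |z0 - a|^2 = 0.9^2 + 0.1^2 = 0.82; |1 - conj(a)*z0|^2 = 1.14^2 + (-0.07)^2 = 1.3045
Step 4: |B_a(0.7)| = sqrt(0.82 / 1.3045) = sqrt(0.628593)
Step 5: = 0.7928

0.7928


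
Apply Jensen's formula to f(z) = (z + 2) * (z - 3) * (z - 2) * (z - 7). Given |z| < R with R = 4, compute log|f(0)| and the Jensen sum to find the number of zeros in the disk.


Jensen's formula: (1/2pi)*integral log|f(Re^it)|dt = log|f(0)| + sum_{|a_k|<R} log(R/|a_k|)
Step 1: f(0) = 2 * (-3) * (-2) * (-7) = -84
Step 2: log|f(0)| = log|-2| + log|3| + log|2| + log|7| = 4.4308
Step 3: Zeros inside |z| < 4: -2, 3, 2
Step 4: Jensen sum = log(4/2) + log(4/3) + log(4/2) = 1.674
Step 5: n(R) = number of terms in the Jensen sum = count of zeros inside |z| < 4 = 3

3


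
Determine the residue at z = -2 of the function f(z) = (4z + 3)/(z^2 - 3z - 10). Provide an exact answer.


Step 1: Q(z) = z^2 - 3z - 10 = (z + 2)(z - 5)
Step 2: Q'(z) = 2z - 3
Step 3: Q'(-2) = -7, P(-2) = -5
Step 4: Res = P(-2)/Q'(-2) = -5/(-7) = 5/7

5/7


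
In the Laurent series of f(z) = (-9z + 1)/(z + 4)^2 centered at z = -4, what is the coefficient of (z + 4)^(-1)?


Step 1: Write the numerator in powers of (z + 4): -9z + 1 = -9(z + 4) + (-9*(-4) + 1) = -9(z + 4) + 37
Step 2: Divide by (z + 4)^2: f(z) = 37(z + 4)^(-2) - 9(z + 4)^(-1)
Step 3: This finite sum is the Laurent series of f about z = -4.
Step 4: Coefficient of (z + 4)^(-1) = coefficient of (z + 4) in the re-centred numerator = -9

-9


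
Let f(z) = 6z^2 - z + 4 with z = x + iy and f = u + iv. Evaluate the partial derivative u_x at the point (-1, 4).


Step 1: f(z) = 6(x+iy)^2 - (x+iy) + 4
Step 2: u = 6(x^2 - y^2) - x + 4
Step 3: u_x = 12x - 1
Step 4: At (-1, 4): u_x = -12 - 1 = -13

-13


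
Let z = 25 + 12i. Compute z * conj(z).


Step 1: conj(z) = 25 - 12i
Step 2: z * conj(z) = 25^2 + 12^2
Step 3: = 625 + 144 = 769

769


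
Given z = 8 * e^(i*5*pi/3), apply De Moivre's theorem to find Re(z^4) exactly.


Step 1: By De Moivre's theorem, z^4 = 8^4 * e^(i*4*5*pi/3) = 4096 * (cos(20*pi/3) + i*sin(20*pi/3))
Step 2: |z|^4 = 8^4 = 4096
Step 3: Reduce the angle mod 2*pi: 20*pi/3 - 6*pi = 2*pi/3
Step 4: cos(2*pi/3) = -1/2
Step 5: Re(z^4) = 4096 * (-1/2) = -2048

-2048


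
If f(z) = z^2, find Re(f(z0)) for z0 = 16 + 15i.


Step 1: z0 = 16 + 15i
Step 2: z0^2 = 16^2 - 15^2 + 480i
Step 3: real part = 256 - 225 = 31

31


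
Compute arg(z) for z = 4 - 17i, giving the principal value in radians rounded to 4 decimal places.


Step 1: z = 4 - 17i
Step 2: arg(z) = atan2(-17, 4)
Step 3: arg(z) = -1.3397

-1.3397


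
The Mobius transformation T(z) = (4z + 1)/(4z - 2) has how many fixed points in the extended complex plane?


Step 1: Fixed points satisfy T(z) = z
Step 2: 4z^2 - 6z - 1 = 0
Step 3: Discriminant = (-6)^2 - 4*4*(-1) = 52
Step 4: Number of fixed points = 2

2


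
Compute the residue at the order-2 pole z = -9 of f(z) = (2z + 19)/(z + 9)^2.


Step 1: Pole of order 2 at z = -9
Step 2: Res = lim d/dz [(z + 9)^2 * f(z)] as z -> -9
Step 3: (z + 9)^2 * f(z) = 2z + 19
Step 4: d/dz[2z + 19] = 2

2


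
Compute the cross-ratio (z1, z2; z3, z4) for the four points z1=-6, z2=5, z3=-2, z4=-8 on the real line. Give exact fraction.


Step 1: (z1-z3)(z2-z4) = (-4) * 13 = -52
Step 2: (z1-z4)(z2-z3) = 2 * 7 = 14
Step 3: Cross-ratio = -52/14 = -26/7

-26/7


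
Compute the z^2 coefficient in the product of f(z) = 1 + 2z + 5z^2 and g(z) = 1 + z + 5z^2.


Step 1: z^2 term in f*g comes from: (1)*(5z^2) + (2z)*(z) + (5z^2)*(1)
Step 2: = 5 + 2 + 5
Step 3: = 12

12


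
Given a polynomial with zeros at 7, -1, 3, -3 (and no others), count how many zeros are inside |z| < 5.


Step 1: Check each root:
  z = 7: |7| = 7 >= 5
  z = -1: |-1| = 1 < 5
  z = 3: |3| = 3 < 5
  z = -3: |-3| = 3 < 5
Step 2: Count = 3

3


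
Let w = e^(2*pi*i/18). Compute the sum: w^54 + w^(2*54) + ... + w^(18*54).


Step 1: The sum sum_{j=1}^{n} w^(k*j) equals n if n | k, else 0.
Step 2: Here n = 18, k = 54
Step 3: Does n divide k? 18 | 54 -> True
Step 4: Sum = 18

18


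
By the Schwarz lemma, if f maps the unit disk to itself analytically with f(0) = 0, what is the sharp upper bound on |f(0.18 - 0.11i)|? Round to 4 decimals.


Step 1: Schwarz lemma: if f: D -> D is analytic with f(0) = 0, then |f(z)| <= |z| for all z in D, and this is sharp (f(z) = z).
Step 2: |z0|^2 = 0.18^2 + (-0.11)^2 = 0.0445
Step 3: |z0| = sqrt(0.0445) = 0.21095
Step 4: Best bound = |z0| = 0.211

0.211


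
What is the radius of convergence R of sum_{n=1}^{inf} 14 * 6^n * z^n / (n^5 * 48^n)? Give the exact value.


Step 1: General term a_n = 14 * 6^n / (n^5 * 48^n)
Step 2: By the root test, |a_n|^(1/n) = 14^(1/n) * 6 / (n^(5/n) * 48) -> 6/48 as n -> infinity (since 14^(1/n) -> 1 and n^(5/n) -> 1)
Step 3: R = 1/lim|a_n|^(1/n) = 48/6 = 8

8


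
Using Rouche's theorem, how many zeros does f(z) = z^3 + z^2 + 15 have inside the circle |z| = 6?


Step 1: On |z| = 6 the three terms have sizes |z^3| = 6^3 = 216, |z^2| = 6^2 = 36, |15| = 15
Step 2: The dominant term is g(z) = z^3; let h(z) = z^2 + 15 so f = g + h
Step 3: On |z| = 6: |g| = 216 and |h| <= 36 + 15 = 51
Step 4: Since 216 > 51, |h| < |g| on |z| = 6, so by Rouche f has the same number of zeros as g inside |z| < 6
Step 5: g(z) = z^3 has 3 zeros (all at the origin) inside |z| < 6. Answer = 3

3


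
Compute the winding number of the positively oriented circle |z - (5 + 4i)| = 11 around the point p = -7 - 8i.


Step 1: Center c = (5, 4), radius = 11
Step 2: |p - c|^2 = (-12)^2 + (-12)^2 = 288
Step 3: r^2 = 121
Step 4: |p-c| > r so winding number = 0

0


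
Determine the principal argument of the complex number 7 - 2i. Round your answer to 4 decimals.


Step 1: z = 7 - 2i
Step 2: arg(z) = atan2(-2, 7)
Step 3: arg(z) = -0.2783

-0.2783


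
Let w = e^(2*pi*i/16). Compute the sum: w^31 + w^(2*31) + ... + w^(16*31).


Step 1: The sum sum_{j=1}^{n} w^(k*j) equals n if n | k, else 0.
Step 2: Here n = 16, k = 31
Step 3: Does n divide k? 16 | 31 -> False
Step 4: Sum = 0

0


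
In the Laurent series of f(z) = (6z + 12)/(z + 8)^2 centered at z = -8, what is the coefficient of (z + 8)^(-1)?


Step 1: Write the numerator in powers of (z + 8): 6z + 12 = 6(z + 8) + (6*(-8) + 12) = 6(z + 8) - 36
Step 2: Divide by (z + 8)^2: f(z) = -36(z + 8)^(-2) + 6(z + 8)^(-1)
Step 3: This finite sum is the Laurent series of f about z = -8.
Step 4: Coefficient of (z + 8)^(-1) = coefficient of (z + 8) in the re-centred numerator = 6

6


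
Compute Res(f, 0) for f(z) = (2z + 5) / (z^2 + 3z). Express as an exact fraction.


Step 1: Q(z) = z^2 + 3z = (z)(z + 3)
Step 2: Q'(z) = 2z + 3
Step 3: Q'(0) = 3, P(0) = 5
Step 4: Res = P(0)/Q'(0) = 5/3 = 5/3

5/3


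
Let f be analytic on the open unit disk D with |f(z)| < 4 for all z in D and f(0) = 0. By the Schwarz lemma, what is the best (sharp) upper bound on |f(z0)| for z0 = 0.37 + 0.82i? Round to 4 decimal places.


Step 1: g = f/4 maps D -> D with g(0) = 0, so by the Schwarz lemma |g(z)| <= |z|, i.e. |f(z)| <= 4|z|; this is sharp (f(z) = 4z).
Step 2: |z0|^2 = 0.37^2 + 0.82^2 = 0.8093
Step 3: |z0| = sqrt(0.8093) = 0.899611
Step 4: Best bound = 4 * |z0| = 4 * 0.899611 = 3.5984

3.5984


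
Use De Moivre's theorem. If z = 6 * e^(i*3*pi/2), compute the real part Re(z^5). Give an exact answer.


Step 1: By De Moivre's theorem, z^5 = 6^5 * e^(i*5*3*pi/2) = 7776 * (cos(15*pi/2) + i*sin(15*pi/2))
Step 2: |z|^5 = 6^5 = 7776
Step 3: Reduce the angle mod 2*pi: 15*pi/2 - 6*pi = 3*pi/2
Step 4: cos(3*pi/2) = 0
Step 5: Re(z^5) = 7776 * 0 = 0

0


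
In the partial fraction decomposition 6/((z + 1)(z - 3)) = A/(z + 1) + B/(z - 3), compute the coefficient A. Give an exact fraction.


Step 1: Multiply both sides by (z + 1) and set z = -1
Step 2: A = 6 / (-1 - 3)
Step 3: A = 6 / (-4)
Step 4: A = -3/2

-3/2


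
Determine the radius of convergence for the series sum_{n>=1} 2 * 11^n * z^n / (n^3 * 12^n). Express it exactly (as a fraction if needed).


Step 1: General term a_n = 2 * 11^n / (n^3 * 12^n)
Step 2: By the root test, |a_n|^(1/n) = 2^(1/n) * 11 / (n^(3/n) * 12) -> 11/12 as n -> infinity (since 2^(1/n) -> 1 and n^(3/n) -> 1)
Step 3: R = 1/lim|a_n|^(1/n) = 12/11

12/11


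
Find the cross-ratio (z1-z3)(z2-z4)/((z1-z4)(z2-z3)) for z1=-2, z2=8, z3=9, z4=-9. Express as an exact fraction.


Step 1: (z1-z3)(z2-z4) = (-11) * 17 = -187
Step 2: (z1-z4)(z2-z3) = 7 * (-1) = -7
Step 3: Cross-ratio = 187/7 = 187/7

187/7


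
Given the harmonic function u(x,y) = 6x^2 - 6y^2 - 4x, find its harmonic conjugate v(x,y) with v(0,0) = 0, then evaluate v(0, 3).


Step 1: v_x = -u_y = 12y + 0
Step 2: v_y = u_x = 12x - 4
Step 3: v = 12xy - 4y + C
Step 4: v(0,0) = 0 => C = 0
Step 5: v(0, 3) = -12

-12


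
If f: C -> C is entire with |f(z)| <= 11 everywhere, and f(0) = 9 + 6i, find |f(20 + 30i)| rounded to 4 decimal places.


Step 1: By Liouville's theorem, a bounded entire function is constant.
Step 2: f(z) = f(0) = 9 + 6i for all z.
Step 3: |f(w)| = |9 + 6i| = sqrt(81 + 36)
Step 4: = 10.8167

10.8167


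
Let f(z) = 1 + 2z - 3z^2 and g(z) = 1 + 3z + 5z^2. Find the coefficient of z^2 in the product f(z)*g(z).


Step 1: z^2 term in f*g comes from: (1)*(5z^2) + (2z)*(3z) + (-3z^2)*(1)
Step 2: = 5 + 6 - 3
Step 3: = 8

8


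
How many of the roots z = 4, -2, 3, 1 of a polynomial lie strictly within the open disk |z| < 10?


Step 1: Check each root:
  z = 4: |4| = 4 < 10
  z = -2: |-2| = 2 < 10
  z = 3: |3| = 3 < 10
  z = 1: |1| = 1 < 10
Step 2: Count = 4

4


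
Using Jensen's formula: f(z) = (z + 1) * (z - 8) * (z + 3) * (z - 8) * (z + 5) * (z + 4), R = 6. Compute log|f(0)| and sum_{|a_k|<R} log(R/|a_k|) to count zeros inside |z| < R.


Jensen's formula: (1/2pi)*integral log|f(Re^it)|dt = log|f(0)| + sum_{|a_k|<R} log(R/|a_k|)
Step 1: f(0) = 1 * (-8) * 3 * (-8) * 5 * 4 = 3840
Step 2: log|f(0)| = log|-1| + log|8| + log|-3| + log|8| + log|-5| + log|-4| = 8.2532
Step 3: Zeros inside |z| < 6: -1, -3, -5, -4
Step 4: Jensen sum = log(6/1) + log(6/3) + log(6/5) + log(6/4) = 3.0727
Step 5: n(R) = number of terms in the Jensen sum = count of zeros inside |z| < 6 = 4

4


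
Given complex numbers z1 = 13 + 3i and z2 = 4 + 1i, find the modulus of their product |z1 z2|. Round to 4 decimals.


Step 1: |z1| = sqrt(13^2 + 3^2) = sqrt(178)
Step 2: |z2| = sqrt(4^2 + 1^2) = sqrt(17)
Step 3: |z1*z2| = |z1|*|z2| = sqrt(178) * sqrt(17) = sqrt(178 * 17) = sqrt(3026)
Step 4: = 55.0091

55.0091


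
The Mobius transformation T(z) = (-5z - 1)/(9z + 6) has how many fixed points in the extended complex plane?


Step 1: Fixed points satisfy T(z) = z
Step 2: 9z^2 + 11z + 1 = 0
Step 3: Discriminant = 11^2 - 4*9*1 = 85
Step 4: Number of fixed points = 2

2


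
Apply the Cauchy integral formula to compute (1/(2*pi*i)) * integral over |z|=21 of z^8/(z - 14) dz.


Step 1: f(z) = z^8, a = 14 is inside |z| = 21
Step 2: By Cauchy integral formula: (1/(2pi*i)) * integral = f(a)
Step 3: f(14) = 14^8 = 1475789056

1475789056


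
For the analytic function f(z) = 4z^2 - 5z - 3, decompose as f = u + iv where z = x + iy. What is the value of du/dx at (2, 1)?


Step 1: f(z) = 4(x+iy)^2 - 5(x+iy) - 3
Step 2: u = 4(x^2 - y^2) - 5x - 3
Step 3: u_x = 8x - 5
Step 4: At (2, 1): u_x = 16 - 5 = 11

11


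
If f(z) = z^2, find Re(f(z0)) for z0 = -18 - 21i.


Step 1: z0 = -18 - 21i
Step 2: z0^2 = (-18)^2 - (-21)^2 + 756i
Step 3: real part = 324 - 441 = -117

-117


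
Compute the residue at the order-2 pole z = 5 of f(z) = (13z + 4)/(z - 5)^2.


Step 1: Pole of order 2 at z = 5
Step 2: Res = lim d/dz [(z - 5)^2 * f(z)] as z -> 5
Step 3: (z - 5)^2 * f(z) = 13z + 4
Step 4: d/dz[13z + 4] = 13

13


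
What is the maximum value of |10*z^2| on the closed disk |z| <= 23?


Step 1: On |z| = 23, |f(z)| = 10 * |z|^2 = 10 * 23^2
Step 2: By maximum modulus principle, maximum is on boundary.
Step 3: Maximum = 10 * 529 = 5290

5290


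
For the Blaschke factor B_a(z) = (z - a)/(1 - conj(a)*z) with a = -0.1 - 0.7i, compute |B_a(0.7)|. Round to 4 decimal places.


Step 1: Numerator z0 - a = 0.7 - (-0.1 - 0.7i) = 0.8 + 0.7i
Step 2: Denominator 1 - conj(a)*z0 = 1 - (-0.1 + 0.7i)*0.7 = 1.07 - 0.49i
Step 3: |z0 - a|^2 = 0.8^2 + 0.7^2 = 1.13; |1 - conj(a)*z0|^2 = 1.07^2 + (-0.49)^2 = 1.385
Step 4: |B_a(0.7)| = sqrt(1.13 / 1.385) = sqrt(0.815884)
Step 5: = 0.9033

0.9033


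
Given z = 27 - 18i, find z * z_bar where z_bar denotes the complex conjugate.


Step 1: conj(z) = 27 + 18i
Step 2: z * conj(z) = 27^2 + (-18)^2
Step 3: = 729 + 324 = 1053

1053


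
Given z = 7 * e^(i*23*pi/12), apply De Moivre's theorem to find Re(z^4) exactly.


Step 1: By De Moivre's theorem, z^4 = 7^4 * e^(i*4*23*pi/12) = 2401 * (cos(23*pi/3) + i*sin(23*pi/3))
Step 2: |z|^4 = 7^4 = 2401
Step 3: Reduce the angle mod 2*pi: 23*pi/3 - 6*pi = 5*pi/3
Step 4: cos(5*pi/3) = 1/2
Step 5: Re(z^4) = 2401 * 1/2 = 2401/2

2401/2


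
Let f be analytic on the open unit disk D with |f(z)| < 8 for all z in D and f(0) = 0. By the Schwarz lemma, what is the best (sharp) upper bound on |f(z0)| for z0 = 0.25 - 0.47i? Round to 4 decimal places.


Step 1: g = f/8 maps D -> D with g(0) = 0, so by the Schwarz lemma |g(z)| <= |z|, i.e. |f(z)| <= 8|z|; this is sharp (f(z) = 8z).
Step 2: |z0|^2 = 0.25^2 + (-0.47)^2 = 0.2834
Step 3: |z0| = sqrt(0.2834) = 0.532353
Step 4: Best bound = 8 * |z0| = 8 * 0.532353 = 4.2588

4.2588


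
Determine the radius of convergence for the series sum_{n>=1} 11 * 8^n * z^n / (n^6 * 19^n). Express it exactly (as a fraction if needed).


Step 1: General term a_n = 11 * 8^n / (n^6 * 19^n)
Step 2: By the root test, |a_n|^(1/n) = 11^(1/n) * 8 / (n^(6/n) * 19) -> 8/19 as n -> infinity (since 11^(1/n) -> 1 and n^(6/n) -> 1)
Step 3: R = 1/lim|a_n|^(1/n) = 19/8

19/8


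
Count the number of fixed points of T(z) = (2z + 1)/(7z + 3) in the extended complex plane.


Step 1: Fixed points satisfy T(z) = z
Step 2: 7z^2 + z - 1 = 0
Step 3: Discriminant = 1^2 - 4*7*(-1) = 29
Step 4: Number of fixed points = 2

2


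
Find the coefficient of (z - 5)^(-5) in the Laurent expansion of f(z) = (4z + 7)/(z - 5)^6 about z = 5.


Step 1: Write the numerator in powers of (z - 5): 4z + 7 = 4(z - 5) + (4*5 + 7) = 4(z - 5) + 27
Step 2: Divide by (z - 5)^6: f(z) = 27(z - 5)^(-6) + 4(z - 5)^(-5)
Step 3: This finite sum is the Laurent series of f about z = 5.
Step 4: Coefficient of (z - 5)^(-5) = coefficient of (z - 5) in the re-centred numerator = 4

4


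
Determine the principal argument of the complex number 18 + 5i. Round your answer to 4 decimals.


Step 1: z = 18 + 5i
Step 2: arg(z) = atan2(5, 18)
Step 3: arg(z) = 0.2709

0.2709


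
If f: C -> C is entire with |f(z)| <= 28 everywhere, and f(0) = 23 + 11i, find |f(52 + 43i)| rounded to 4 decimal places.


Step 1: By Liouville's theorem, a bounded entire function is constant.
Step 2: f(z) = f(0) = 23 + 11i for all z.
Step 3: |f(w)| = |23 + 11i| = sqrt(529 + 121)
Step 4: = 25.4951

25.4951


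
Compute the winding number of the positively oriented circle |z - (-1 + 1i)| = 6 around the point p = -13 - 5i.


Step 1: Center c = (-1, 1), radius = 6
Step 2: |p - c|^2 = (-12)^2 + (-6)^2 = 180
Step 3: r^2 = 36
Step 4: |p-c| > r so winding number = 0

0


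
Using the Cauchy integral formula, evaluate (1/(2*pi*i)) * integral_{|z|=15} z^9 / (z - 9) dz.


Step 1: f(z) = z^9, a = 9 is inside |z| = 15
Step 2: By Cauchy integral formula: (1/(2pi*i)) * integral = f(a)
Step 3: f(9) = 9^9 = 387420489

387420489


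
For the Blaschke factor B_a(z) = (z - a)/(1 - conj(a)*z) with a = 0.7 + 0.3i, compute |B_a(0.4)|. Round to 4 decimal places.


Step 1: Numerator z0 - a = 0.4 - (0.7 + 0.3i) = -0.3 - 0.3i
Step 2: Denominator 1 - conj(a)*z0 = 1 - (0.7 - 0.3i)*0.4 = 0.72 + 0.12i
Step 3: |z0 - a|^2 = (-0.3)^2 + (-0.3)^2 = 0.18; |1 - conj(a)*z0|^2 = 0.72^2 + 0.12^2 = 0.5328
Step 4: |B_a(0.4)| = sqrt(0.18 / 0.5328) = sqrt(0.337838)
Step 5: = 0.5812

0.5812


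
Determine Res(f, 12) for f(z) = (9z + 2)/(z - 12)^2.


Step 1: Pole of order 2 at z = 12
Step 2: Res = lim d/dz [(z - 12)^2 * f(z)] as z -> 12
Step 3: (z - 12)^2 * f(z) = 9z + 2
Step 4: d/dz[9z + 2] = 9

9


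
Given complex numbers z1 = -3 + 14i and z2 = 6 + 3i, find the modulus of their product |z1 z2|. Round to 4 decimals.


Step 1: |z1| = sqrt((-3)^2 + 14^2) = sqrt(205)
Step 2: |z2| = sqrt(6^2 + 3^2) = sqrt(45)
Step 3: |z1*z2| = |z1|*|z2| = sqrt(205) * sqrt(45) = sqrt(205 * 45) = sqrt(9225)
Step 4: = 96.0469

96.0469


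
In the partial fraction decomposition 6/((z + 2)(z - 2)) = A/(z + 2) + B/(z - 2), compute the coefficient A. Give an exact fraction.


Step 1: Multiply both sides by (z + 2) and set z = -2
Step 2: A = 6 / (-2 - 2)
Step 3: A = 6 / (-4)
Step 4: A = -3/2

-3/2


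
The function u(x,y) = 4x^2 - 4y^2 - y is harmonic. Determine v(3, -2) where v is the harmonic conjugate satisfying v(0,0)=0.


Step 1: v_x = -u_y = 8y + 1
Step 2: v_y = u_x = 8x + 0
Step 3: v = 8xy + x + C
Step 4: v(0,0) = 0 => C = 0
Step 5: v(3, -2) = -45

-45


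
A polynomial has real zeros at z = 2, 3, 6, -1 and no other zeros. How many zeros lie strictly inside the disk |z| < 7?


Step 1: Check each root:
  z = 2: |2| = 2 < 7
  z = 3: |3| = 3 < 7
  z = 6: |6| = 6 < 7
  z = -1: |-1| = 1 < 7
Step 2: Count = 4

4


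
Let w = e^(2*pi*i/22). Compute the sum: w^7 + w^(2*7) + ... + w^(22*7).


Step 1: The sum sum_{j=1}^{n} w^(k*j) equals n if n | k, else 0.
Step 2: Here n = 22, k = 7
Step 3: Does n divide k? 22 | 7 -> False
Step 4: Sum = 0

0


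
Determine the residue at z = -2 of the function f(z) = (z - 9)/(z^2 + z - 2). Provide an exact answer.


Step 1: Q(z) = z^2 + z - 2 = (z + 2)(z - 1)
Step 2: Q'(z) = 2z + 1
Step 3: Q'(-2) = -3, P(-2) = -11
Step 4: Res = P(-2)/Q'(-2) = -11/(-3) = 11/3

11/3


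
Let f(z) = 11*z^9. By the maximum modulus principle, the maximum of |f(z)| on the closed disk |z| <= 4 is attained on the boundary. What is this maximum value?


Step 1: On |z| = 4, |f(z)| = 11 * |z|^9 = 11 * 4^9
Step 2: By maximum modulus principle, maximum is on boundary.
Step 3: Maximum = 11 * 262144 = 2883584

2883584


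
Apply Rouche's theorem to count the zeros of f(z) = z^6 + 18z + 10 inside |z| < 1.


Step 1: On |z| = 1 the three terms have sizes |z^6| = 1^6 = 1, |18z| = 18*1 = 18, |10| = 10
Step 2: The dominant term is g(z) = 18z; let h(z) = z^6 + 10 so f = g + h
Step 3: On |z| = 1: |g| = 18 and |h| <= 1 + 10 = 11
Step 4: Since 18 > 11, |h| < |g| on |z| = 1, so by Rouche f has the same number of zeros as g inside |z| < 1
Step 5: g(z) = 18z has 1 zero (at the origin, multiplicity 1) inside |z| < 1. Answer = 1

1
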